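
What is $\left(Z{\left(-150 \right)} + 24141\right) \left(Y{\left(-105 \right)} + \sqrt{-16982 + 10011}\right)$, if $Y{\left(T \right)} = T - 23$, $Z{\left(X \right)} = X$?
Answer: $-3070848 + 23991 i \sqrt{6971} \approx -3.0708 \cdot 10^{6} + 2.0031 \cdot 10^{6} i$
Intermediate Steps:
$Y{\left(T \right)} = -23 + T$
$\left(Z{\left(-150 \right)} + 24141\right) \left(Y{\left(-105 \right)} + \sqrt{-16982 + 10011}\right) = \left(-150 + 24141\right) \left(\left(-23 - 105\right) + \sqrt{-16982 + 10011}\right) = 23991 \left(-128 + \sqrt{-6971}\right) = 23991 \left(-128 + i \sqrt{6971}\right) = -3070848 + 23991 i \sqrt{6971}$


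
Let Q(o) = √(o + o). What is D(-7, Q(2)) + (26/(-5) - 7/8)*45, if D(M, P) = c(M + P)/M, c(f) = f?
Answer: -15269/56 ≈ -272.66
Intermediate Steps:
Q(o) = √2*√o (Q(o) = √(2*o) = √2*√o)
D(M, P) = (M + P)/M
D(-7, Q(2)) + (26/(-5) - 7/8)*45 = (-7 + √2*√2)/(-7) + (26/(-5) - 7/8)*45 = -(-7 + 2)/7 + (26*(-⅕) - 7*⅛)*45 = -⅐*(-5) + (-26/5 - 7/8)*45 = 5/7 - 243/40*45 = 5/7 - 2187/8 = -15269/56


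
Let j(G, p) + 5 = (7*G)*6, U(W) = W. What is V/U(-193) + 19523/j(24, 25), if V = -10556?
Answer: 14355607/193579 ≈ 74.159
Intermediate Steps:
j(G, p) = -5 + 42*G (j(G, p) = -5 + (7*G)*6 = -5 + 42*G)
V/U(-193) + 19523/j(24, 25) = -10556/(-193) + 19523/(-5 + 42*24) = -10556*(-1/193) + 19523/(-5 + 1008) = 10556/193 + 19523/1003 = 14355607/193579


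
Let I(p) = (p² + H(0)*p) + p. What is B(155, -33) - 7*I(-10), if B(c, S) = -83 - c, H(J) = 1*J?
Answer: -868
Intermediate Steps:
H(J) = J
I(p) = p + p² (I(p) = (p² + 0*p) + p = (p² + 0) + p = p² + p = p + p²)
B(155, -33) - 7*I(-10) = (-83 - 1*155) - 7*(-10*(1 - 10)) = (-83 - 155) - 7*(-10*(-9)) = -238 - 7*90 = -238 - 1*630 = -238 - 630 = -868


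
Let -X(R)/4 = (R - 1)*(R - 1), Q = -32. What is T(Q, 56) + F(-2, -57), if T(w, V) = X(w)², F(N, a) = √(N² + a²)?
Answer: 18974736 + √3253 ≈ 1.8975e+7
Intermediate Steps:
X(R) = -4*(-1 + R)² (X(R) = -4*(R - 1)*(R - 1) = -4*(-1 + R)*(-1 + R) = -4*(-1 + R)²)
T(w, V) = 16*(-1 + w)⁴ (T(w, V) = (-4*(-1 + w)²)² = 16*(-1 + w)⁴)
T(Q, 56) + F(-2, -57) = 16*(-1 - 32)⁴ + √((-2)² + (-57)²) = 16*(-33)⁴ + √(4 + 3249) = 16*1185921 + √3253 = 18974736 + √3253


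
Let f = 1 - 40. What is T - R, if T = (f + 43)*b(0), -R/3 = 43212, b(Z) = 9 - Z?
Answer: 129672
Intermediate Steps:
f = -39
R = -129636 (R = -3*43212 = -129636)
T = 36 (T = (-39 + 43)*(9 - 1*0) = 4*(9 + 0) = 4*9 = 36)
T - R = 36 - 1*(-129636) = 36 + 129636 = 129672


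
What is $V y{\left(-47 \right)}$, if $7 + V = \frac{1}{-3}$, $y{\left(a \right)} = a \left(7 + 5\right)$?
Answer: $4136$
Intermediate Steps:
$y{\left(a \right)} = 12 a$ ($y{\left(a \right)} = a 12 = 12 a$)
$V = - \frac{22}{3}$ ($V = -7 + \frac{1}{-3} = -7 - \frac{1}{3} = - \frac{22}{3} \approx -7.3333$)
$V y{\left(-47 \right)} = - \frac{22 \cdot 12 \left(-47\right)}{3} = \left(- \frac{22}{3}\right) \left(-564\right) = 4136$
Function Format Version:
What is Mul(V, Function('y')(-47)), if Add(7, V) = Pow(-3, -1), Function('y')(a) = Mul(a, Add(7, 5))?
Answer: 4136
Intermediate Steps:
Function('y')(a) = Mul(12, a) (Function('y')(a) = Mul(a, 12) = Mul(12, a))
V = Rational(-22, 3) (V = Add(-7, Pow(-3, -1)) = Add(-7, Rational(-1, 3)) = Rational(-22, 3) ≈ -7.3333)
Mul(V, Function('y')(-47)) = Mul(Rational(-22, 3), Mul(12, -47)) = Mul(Rational(-22, 3), -564) = 4136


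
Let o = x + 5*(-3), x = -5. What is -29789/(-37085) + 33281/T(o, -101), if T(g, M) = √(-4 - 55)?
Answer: 29789/37085 - 33281*I*√59/59 ≈ 0.80326 - 4332.8*I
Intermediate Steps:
o = -20 (o = -5 + 5*(-3) = -5 - 15 = -20)
T(g, M) = I*√59 (T(g, M) = √(-59) = I*√59)
-29789/(-37085) + 33281/T(o, -101) = -29789/(-37085) + 33281/((I*√59)) = -29789*(-1/37085) + 33281*(-I*√59/59) = 29789/37085 - 33281*I*√59/59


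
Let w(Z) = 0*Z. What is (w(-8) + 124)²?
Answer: 15376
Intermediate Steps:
w(Z) = 0
(w(-8) + 124)² = (0 + 124)² = 124² = 15376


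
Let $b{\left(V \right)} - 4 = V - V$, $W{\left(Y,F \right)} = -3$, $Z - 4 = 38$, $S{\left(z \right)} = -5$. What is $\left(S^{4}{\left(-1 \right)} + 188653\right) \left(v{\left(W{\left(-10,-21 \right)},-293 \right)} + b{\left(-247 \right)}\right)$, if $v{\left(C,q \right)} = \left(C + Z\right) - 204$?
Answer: $-30473758$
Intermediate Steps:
$Z = 42$ ($Z = 4 + 38 = 42$)
$v{\left(C,q \right)} = -162 + C$ ($v{\left(C,q \right)} = \left(C + 42\right) - 204 = \left(42 + C\right) - 204 = -162 + C$)
$b{\left(V \right)} = 4$ ($b{\left(V \right)} = 4 + \left(V - V\right) = 4 + 0 = 4$)
$\left(S^{4}{\left(-1 \right)} + 188653\right) \left(v{\left(W{\left(-10,-21 \right)},-293 \right)} + b{\left(-247 \right)}\right) = \left(\left(-5\right)^{4} + 188653\right) \left(\left(-162 - 3\right) + 4\right) = \left(625 + 188653\right) \left(-165 + 4\right) = 189278 \left(-161\right) = -30473758$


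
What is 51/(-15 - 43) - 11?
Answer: -689/58 ≈ -11.879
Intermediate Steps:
51/(-15 - 43) - 11 = 51/(-58) - 11 = 51*(-1/58) - 11 = -51/58 - 11 = -689/58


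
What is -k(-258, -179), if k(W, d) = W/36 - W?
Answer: -1505/6 ≈ -250.83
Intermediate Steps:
k(W, d) = -35*W/36 (k(W, d) = W*(1/36) - W = W/36 - W = -35*W/36)
-k(-258, -179) = -(-35)*(-258)/36 = -1*1505/6 = -1505/6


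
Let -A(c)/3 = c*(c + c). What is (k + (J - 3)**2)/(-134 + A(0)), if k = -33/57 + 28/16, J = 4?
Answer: -165/10184 ≈ -0.016202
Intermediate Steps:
A(c) = -6*c**2 (A(c) = -3*c*(c + c) = -3*c*2*c = -6*c**2)
k = 89/76 (k = -33*1/57 + 28*(1/16) = -11/19 + 7/4 = 89/76 ≈ 1.1711)
(k + (J - 3)**2)/(-134 + A(0)) = (89/76 + (4 - 3)**2)/(-134 - 6*0**2) = (89/76 + 1**2)/(-134 - 6*0) = (89/76 + 1)/(-134 + 0) = (165/76)/(-134) = (165/76)*(-1/134) = -165/10184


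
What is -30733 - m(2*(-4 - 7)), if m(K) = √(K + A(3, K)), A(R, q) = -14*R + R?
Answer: -30733 - I*√61 ≈ -30733.0 - 7.8102*I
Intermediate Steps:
A(R, q) = -13*R
m(K) = √(-39 + K) (m(K) = √(K - 13*3) = √(K - 39) = √(-39 + K))
-30733 - m(2*(-4 - 7)) = -30733 - √(-39 + 2*(-4 - 7)) = -30733 - √(-39 + 2*(-11)) = -30733 - √(-39 - 22) = -30733 - √(-61) = -30733 - I*√61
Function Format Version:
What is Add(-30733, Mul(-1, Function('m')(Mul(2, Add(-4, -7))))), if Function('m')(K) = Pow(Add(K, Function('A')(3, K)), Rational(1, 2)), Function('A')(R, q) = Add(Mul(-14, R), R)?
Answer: Add(-30733, Mul(-1, I, Pow(61, Rational(1, 2)))) ≈ Add(-30733., Mul(-7.8102, I))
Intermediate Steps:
Function('A')(R, q) = Mul(-13, R)
Function('m')(K) = Pow(Add(-39, K), Rational(1, 2)) (Function('m')(K) = Pow(Add(K, Mul(-13, 3)), Rational(1, 2)) = Pow(Add(K, -39), Rational(1, 2)) = Pow(Add(-39, K), Rational(1, 2)))
Add(-30733, Mul(-1, Function('m')(Mul(2, Add(-4, -7))))) = Add(-30733, Mul(-1, Pow(Add(-39, Mul(2, Add(-4, -7))), Rational(1, 2)))) = Add(-30733, Mul(-1, Pow(Add(-39, Mul(2, -11)), Rational(1, 2)))) = Add(-30733, Mul(-1, Pow(Add(-39, -22), Rational(1, 2)))) = Add(-30733, Mul(-1, Pow(-61, Rational(1, 2)))) = Add(-30733, Mul(-1, Mul(I, Pow(61, Rational(1, 2))))) = Add(-30733, Mul(-1, I, Pow(61, Rational(1, 2))))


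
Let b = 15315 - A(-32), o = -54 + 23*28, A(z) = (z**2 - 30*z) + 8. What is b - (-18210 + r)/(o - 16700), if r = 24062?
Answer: 107319691/8055 ≈ 13323.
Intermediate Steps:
A(z) = 8 + z**2 - 30*z
o = 590 (o = -54 + 644 = 590)
b = 13323 (b = 15315 - (8 + (-32)**2 - 30*(-32)) = 15315 - (8 + 1024 + 960) = 15315 - 1*1992 = 15315 - 1992 = 13323)
b - (-18210 + r)/(o - 16700) = 13323 - (-18210 + 24062)/(590 - 16700) = 13323 - 5852/(-16110) = 13323 - 5852*(-1)/16110 = 13323 - 1*(-2926/8055) = 13323 + 2926/8055 = 107319691/8055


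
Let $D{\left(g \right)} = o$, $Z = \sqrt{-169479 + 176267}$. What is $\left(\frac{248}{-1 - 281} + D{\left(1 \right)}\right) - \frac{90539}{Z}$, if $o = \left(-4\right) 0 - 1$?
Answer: $- \frac{265}{141} - \frac{90539 \sqrt{1697}}{3394} \approx -1100.8$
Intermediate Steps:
$o = -1$ ($o = 0 - 1 = -1$)
$Z = 2 \sqrt{1697}$ ($Z = \sqrt{6788} = 2 \sqrt{1697} \approx 82.389$)
$D{\left(g \right)} = -1$
$\left(\frac{248}{-1 - 281} + D{\left(1 \right)}\right) - \frac{90539}{Z} = \left(\frac{248}{-1 - 281} - 1\right) - \frac{90539}{2 \sqrt{1697}} = \left(\frac{248}{-282} - 1\right) - 90539 \frac{\sqrt{1697}}{3394} = \left(248 \left(- \frac{1}{282}\right) - 1\right) - \frac{90539 \sqrt{1697}}{3394} = \left(- \frac{124}{141} - 1\right) - \frac{90539 \sqrt{1697}}{3394} = - \frac{265}{141} - \frac{90539 \sqrt{1697}}{3394}$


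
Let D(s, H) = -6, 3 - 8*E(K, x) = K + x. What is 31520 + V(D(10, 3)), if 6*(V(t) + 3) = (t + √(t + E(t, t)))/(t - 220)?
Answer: 7122843/226 - I*√66/5424 ≈ 31517.0 - 0.0014978*I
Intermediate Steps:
E(K, x) = 3/8 - K/8 - x/8 (E(K, x) = 3/8 - (K + x)/8 = 3/8 + (-K/8 - x/8) = 3/8 - K/8 - x/8)
V(t) = -3 + (t + √(3/8 + 3*t/4))/(6*(-220 + t)) (V(t) = -3 + ((t + √(t + (3/8 - t/8 - t/8)))/(t - 220))/6 = -3 + ((t + √(t + (3/8 - t/4)))/(-220 + t))/6 = -3 + ((t + √(3/8 + 3*t/4))/(-220 + t))/6 = -3 + (t + √(3/8 + 3*t/4))/(6*(-220 + t)))
31520 + V(D(10, 3)) = 31520 + (660 - 17/6*(-6) + √(6 + 12*(-6))/24)/(-220 - 6) = 31520 + (660 + 17 + √(6 - 72)/24)/(-226) = 31520 - (660 + 17 + √(-66)/24)/226 = 31520 - (660 + 17 + (I*√66)/24)/226 = 31520 - (660 + 17 + I*√66/24)/226 = 31520 - (677 + I*√66/24)/226 = 31520 + (-677/226 - I*√66/5424) = 7122843/226 - I*√66/5424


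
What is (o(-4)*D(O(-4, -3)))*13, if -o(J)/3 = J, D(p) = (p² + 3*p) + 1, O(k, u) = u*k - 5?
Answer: 11076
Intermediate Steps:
O(k, u) = -5 + k*u (O(k, u) = k*u - 5 = -5 + k*u)
D(p) = 1 + p² + 3*p
o(J) = -3*J
(o(-4)*D(O(-4, -3)))*13 = ((-3*(-4))*(1 + (-5 - 4*(-3))² + 3*(-5 - 4*(-3))))*13 = (12*(1 + (-5 + 12)² + 3*(-5 + 12)))*13 = (12*(1 + 7² + 3*7))*13 = (12*(1 + 49 + 21))*13 = (12*71)*13 = 852*13 = 11076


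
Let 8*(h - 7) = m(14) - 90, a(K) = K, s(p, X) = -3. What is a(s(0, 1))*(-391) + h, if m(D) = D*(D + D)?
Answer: 4871/4 ≈ 1217.8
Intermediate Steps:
m(D) = 2*D² (m(D) = D*(2*D) = 2*D²)
h = 179/4 (h = 7 + (2*14² - 90)/8 = 7 + (2*196 - 90)/8 = 7 + (392 - 90)/8 = 7 + (⅛)*302 = 7 + 151/4 = 179/4 ≈ 44.750)
a(s(0, 1))*(-391) + h = -3*(-391) + 179/4 = 1173 + 179/4 = 4871/4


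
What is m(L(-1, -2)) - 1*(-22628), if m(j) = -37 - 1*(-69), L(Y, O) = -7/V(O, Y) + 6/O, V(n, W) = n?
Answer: 22660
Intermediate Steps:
L(Y, O) = -1/O (L(Y, O) = -7/O + 6/O = -1/O)
m(j) = 32 (m(j) = -37 + 69 = 32)
m(L(-1, -2)) - 1*(-22628) = 32 - 1*(-22628) = 32 + 22628 = 22660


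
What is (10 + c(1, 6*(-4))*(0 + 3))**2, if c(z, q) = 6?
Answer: 784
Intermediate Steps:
(10 + c(1, 6*(-4))*(0 + 3))**2 = (10 + 6*(0 + 3))**2 = (10 + 6*3)**2 = (10 + 18)**2 = 28**2 = 784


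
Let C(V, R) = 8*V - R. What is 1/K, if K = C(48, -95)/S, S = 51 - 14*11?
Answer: -103/479 ≈ -0.21503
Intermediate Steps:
C(V, R) = -R + 8*V
S = -103 (S = 51 - 154 = -103)
K = -479/103 (K = (-1*(-95) + 8*48)/(-103) = (95 + 384)*(-1/103) = 479*(-1/103) = -479/103 ≈ -4.6505)
1/K = 1/(-479/103) = -103/479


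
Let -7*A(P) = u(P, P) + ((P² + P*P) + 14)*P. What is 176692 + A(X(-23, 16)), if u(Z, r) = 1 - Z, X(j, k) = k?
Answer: 1228443/7 ≈ 1.7549e+5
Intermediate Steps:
A(P) = -⅐ + P/7 - P*(14 + 2*P²)/7 (A(P) = -((1 - P) + ((P² + P*P) + 14)*P)/7 = -((1 - P) + ((P² + P²) + 14)*P)/7 = -((1 - P) + (2*P² + 14)*P)/7 = -((1 - P) + (14 + 2*P²)*P)/7 = -((1 - P) + P*(14 + 2*P²))/7 = -(1 - P + P*(14 + 2*P²))/7 = -⅐ + P/7 - P*(14 + 2*P²)/7)
176692 + A(X(-23, 16)) = 176692 + (-⅐ - 13/7*16 - 2/7*16³) = 176692 + (-⅐ - 208/7 - 2/7*4096) = 176692 + (-⅐ - 208/7 - 8192/7) = 176692 - 8401/7 = 1228443/7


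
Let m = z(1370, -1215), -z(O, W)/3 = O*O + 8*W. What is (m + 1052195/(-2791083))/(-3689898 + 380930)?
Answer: 15634364120015/9235604332344 ≈ 1.6928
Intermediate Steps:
z(O, W) = -24*W - 3*O² (z(O, W) = -3*(O*O + 8*W) = -3*(O² + 8*W) = -24*W - 3*O²)
m = -5601540 (m = -24*(-1215) - 3*1370² = 29160 - 3*1876900 = 29160 - 5630700 = -5601540)
(m + 1052195/(-2791083))/(-3689898 + 380930) = (-5601540 + 1052195/(-2791083))/(-3689898 + 380930) = (-5601540 + 1052195*(-1/2791083))/(-3308968) = (-5601540 - 1052195/2791083)*(-1/3308968) = -15634364120015/2791083*(-1/3308968) = 15634364120015/9235604332344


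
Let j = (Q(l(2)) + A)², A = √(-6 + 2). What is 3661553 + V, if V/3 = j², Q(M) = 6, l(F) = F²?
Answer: 3662897 + 4608*I ≈ 3.6629e+6 + 4608.0*I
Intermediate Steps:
A = 2*I (A = √(-4) = 2*I ≈ 2.0*I)
j = (6 + 2*I)² ≈ 32.0 + 24.0*I
V = 3*(32 + 24*I)² ≈ 1344.0 + 4608.0*I
3661553 + V = 3661553 + (1344 + 4608*I) = 3662897 + 4608*I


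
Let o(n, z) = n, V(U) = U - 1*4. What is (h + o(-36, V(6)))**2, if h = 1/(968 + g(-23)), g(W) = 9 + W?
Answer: 1179441649/910116 ≈ 1295.9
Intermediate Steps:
V(U) = -4 + U (V(U) = U - 4 = -4 + U)
h = 1/954 (h = 1/(968 + (9 - 23)) = 1/(968 - 14) = 1/954 ≈ 0.0010482)
(h + o(-36, V(6)))**2 = (1/954 - 36)**2 = (-34343/954)**2 = 1179441649/910116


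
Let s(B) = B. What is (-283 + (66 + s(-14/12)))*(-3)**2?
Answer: -3927/2 ≈ -1963.5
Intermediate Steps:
(-283 + (66 + s(-14/12)))*(-3)**2 = (-283 + (66 - 14/12))*(-3)**2 = (-283 + (66 - 14*1/12))*9 = (-283 + (66 - 7/6))*9 = (-283 + 389/6)*9 = -1309/6*9 = -3927/2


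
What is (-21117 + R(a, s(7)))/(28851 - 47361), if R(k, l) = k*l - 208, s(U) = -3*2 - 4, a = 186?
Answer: 4637/3702 ≈ 1.2526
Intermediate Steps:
s(U) = -10 (s(U) = -6 - 4 = -10)
R(k, l) = -208 + k*l
(-21117 + R(a, s(7)))/(28851 - 47361) = (-21117 + (-208 + 186*(-10)))/(28851 - 47361) = (-21117 + (-208 - 1860))/(-18510) = (-21117 - 2068)*(-1/18510) = -23185*(-1/18510) = 4637/3702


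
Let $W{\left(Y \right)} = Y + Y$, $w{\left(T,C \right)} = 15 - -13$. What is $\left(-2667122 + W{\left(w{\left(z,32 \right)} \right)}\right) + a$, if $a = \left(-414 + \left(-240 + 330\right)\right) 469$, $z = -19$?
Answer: $-2819022$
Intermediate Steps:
$w{\left(T,C \right)} = 28$ ($w{\left(T,C \right)} = 15 + 13 = 28$)
$W{\left(Y \right)} = 2 Y$
$a = -151956$ ($a = \left(-414 + 90\right) 469 = \left(-324\right) 469 = -151956$)
$\left(-2667122 + W{\left(w{\left(z,32 \right)} \right)}\right) + a = \left(-2667122 + 2 \cdot 28\right) - 151956 = \left(-2667122 + 56\right) - 151956 = -2667066 - 151956 = -2819022$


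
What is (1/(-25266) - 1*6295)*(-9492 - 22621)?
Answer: 5107555662223/25266 ≈ 2.0215e+8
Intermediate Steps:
(1/(-25266) - 1*6295)*(-9492 - 22621) = (-1/25266 - 6295)*(-32113) = -159049471/25266*(-32113) = 5107555662223/25266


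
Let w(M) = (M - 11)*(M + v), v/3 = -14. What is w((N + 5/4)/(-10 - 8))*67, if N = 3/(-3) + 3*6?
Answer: 179486635/5184 ≈ 34623.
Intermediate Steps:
v = -42 (v = 3*(-14) = -42)
N = 17 (N = 3*(-⅓) + 18 = -1 + 18 = 17)
w(M) = (-42 + M)*(-11 + M) (w(M) = (M - 11)*(M - 42) = (-11 + M)*(-42 + M) = (-42 + M)*(-11 + M))
w((N + 5/4)/(-10 - 8))*67 = (462 + ((17 + 5/4)/(-10 - 8))² - 53*(17 + 5/4)/(-10 - 8))*67 = (462 + ((17 + 5*(¼))/(-18))² - 53*(17 + 5*(¼))/(-18))*67 = (462 + ((17 + 5/4)*(-1/18))² - 53*(17 + 5/4)*(-1)/18)*67 = (462 + ((73/4)*(-1/18))² - 3869*(-1)/(4*18))*67 = (462 + (-73/72)² - 53*(-73/72))*67 = (462 + 5329/5184 + 3869/72)*67 = (2678905/5184)*67 = 179486635/5184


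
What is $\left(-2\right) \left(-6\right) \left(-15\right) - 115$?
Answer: $-295$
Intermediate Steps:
$\left(-2\right) \left(-6\right) \left(-15\right) - 115 = 12 \left(-15\right) - 115 = -180 - 115 = -295$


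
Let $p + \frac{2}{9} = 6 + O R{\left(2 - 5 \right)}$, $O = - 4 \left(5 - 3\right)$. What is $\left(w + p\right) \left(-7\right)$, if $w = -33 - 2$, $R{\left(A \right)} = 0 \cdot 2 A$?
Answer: $\frac{1841}{9} \approx 204.56$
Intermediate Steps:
$R{\left(A \right)} = 0$ ($R{\left(A \right)} = 0 A = 0$)
$w = -35$
$O = -8$ ($O = \left(-4\right) 2 = -8$)
$p = \frac{52}{9}$ ($p = - \frac{2}{9} + \left(6 - 0\right) = - \frac{2}{9} + \left(6 + 0\right) = - \frac{2}{9} + 6 = \frac{52}{9} \approx 5.7778$)
$\left(w + p\right) \left(-7\right) = \left(-35 + \frac{52}{9}\right) \left(-7\right) = \left(- \frac{263}{9}\right) \left(-7\right) = \frac{1841}{9}$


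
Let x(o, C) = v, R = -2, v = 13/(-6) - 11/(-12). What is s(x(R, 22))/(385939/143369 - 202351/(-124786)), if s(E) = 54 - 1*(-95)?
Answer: 2665676161066/77170644573 ≈ 34.543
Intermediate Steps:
v = -5/4 (v = 13*(-⅙) - 11*(-1/12) = -13/6 + 11/12 = -5/4 ≈ -1.2500)
x(o, C) = -5/4
s(E) = 149 (s(E) = 54 + 95 = 149)
s(x(R, 22))/(385939/143369 - 202351/(-124786)) = 149/(385939/143369 - 202351/(-124786)) = 149/(385939*(1/143369) - 202351*(-1/124786)) = 149/(385939/143369 + 202351/124786) = 149/(77170644573/17890444034) = 149*(17890444034/77170644573) = 2665676161066/77170644573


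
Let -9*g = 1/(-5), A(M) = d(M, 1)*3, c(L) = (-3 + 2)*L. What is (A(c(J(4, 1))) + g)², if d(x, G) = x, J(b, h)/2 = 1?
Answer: 72361/2025 ≈ 35.734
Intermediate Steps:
J(b, h) = 2 (J(b, h) = 2*1 = 2)
c(L) = -L
A(M) = 3*M (A(M) = M*3 = 3*M)
g = 1/45 (g = -⅑/(-5) = -⅑*(-⅕) = 1/45 ≈ 0.022222)
(A(c(J(4, 1))) + g)² = (3*(-1*2) + 1/45)² = (3*(-2) + 1/45)² = (-6 + 1/45)² = (-269/45)² = 72361/2025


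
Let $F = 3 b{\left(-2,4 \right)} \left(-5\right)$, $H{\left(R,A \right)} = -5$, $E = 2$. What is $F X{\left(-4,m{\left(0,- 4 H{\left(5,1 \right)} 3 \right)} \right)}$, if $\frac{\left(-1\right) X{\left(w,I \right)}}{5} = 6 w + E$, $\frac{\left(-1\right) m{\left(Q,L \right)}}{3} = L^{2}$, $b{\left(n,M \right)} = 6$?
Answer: $-9900$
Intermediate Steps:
$m{\left(Q,L \right)} = - 3 L^{2}$
$X{\left(w,I \right)} = -10 - 30 w$ ($X{\left(w,I \right)} = - 5 \left(6 w + 2\right) = - 5 \left(2 + 6 w\right) = -10 - 30 w$)
$F = -90$ ($F = 3 \cdot 6 \left(-5\right) = 18 \left(-5\right) = -90$)
$F X{\left(-4,m{\left(0,- 4 H{\left(5,1 \right)} 3 \right)} \right)} = - 90 \left(-10 - -120\right) = - 90 \left(-10 + 120\right) = \left(-90\right) 110 = -9900$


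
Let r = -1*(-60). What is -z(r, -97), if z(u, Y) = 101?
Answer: -101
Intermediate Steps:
r = 60
-z(r, -97) = -1*101 = -101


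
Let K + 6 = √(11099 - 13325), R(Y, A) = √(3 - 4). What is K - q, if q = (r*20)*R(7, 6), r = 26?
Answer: -6 - 520*I + I*√2226 ≈ -6.0 - 472.82*I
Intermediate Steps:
R(Y, A) = I (R(Y, A) = √(-1) = I)
q = 520*I (q = (26*20)*I = 520*I ≈ 520.0*I)
K = -6 + I*√2226 (K = -6 + √(11099 - 13325) = -6 + √(-2226) = -6 + I*√2226 ≈ -6.0 + 47.18*I)
K - q = (-6 + I*√2226) - 520*I = -6 - 520*I + I*√2226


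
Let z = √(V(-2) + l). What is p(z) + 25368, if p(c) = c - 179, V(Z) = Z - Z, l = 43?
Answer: 25189 + √43 ≈ 25196.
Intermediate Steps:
V(Z) = 0
z = √43 (z = √(0 + 43) = √43 ≈ 6.5574)
p(c) = -179 + c
p(z) + 25368 = (-179 + √43) + 25368 = 25189 + √43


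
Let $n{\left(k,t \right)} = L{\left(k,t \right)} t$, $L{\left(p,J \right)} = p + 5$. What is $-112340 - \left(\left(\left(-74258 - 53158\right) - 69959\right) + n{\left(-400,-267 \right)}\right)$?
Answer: $-20430$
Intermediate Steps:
$L{\left(p,J \right)} = 5 + p$
$n{\left(k,t \right)} = t \left(5 + k\right)$ ($n{\left(k,t \right)} = \left(5 + k\right) t = t \left(5 + k\right)$)
$-112340 - \left(\left(\left(-74258 - 53158\right) - 69959\right) + n{\left(-400,-267 \right)}\right) = -112340 - \left(\left(\left(-74258 - 53158\right) - 69959\right) - 267 \left(5 - 400\right)\right) = -112340 - \left(\left(\left(-74258 - 53158\right) - 69959\right) - -105465\right) = -112340 - \left(\left(-127416 - 69959\right) + 105465\right) = -112340 - \left(-197375 + 105465\right) = -112340 - -91910 = -112340 + 91910 = -20430$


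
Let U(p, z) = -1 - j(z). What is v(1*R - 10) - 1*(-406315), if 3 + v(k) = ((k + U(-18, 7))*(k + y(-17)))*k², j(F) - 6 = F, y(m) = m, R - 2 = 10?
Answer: 407032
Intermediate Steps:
R = 12 (R = 2 + 10 = 12)
j(F) = 6 + F
U(p, z) = -7 - z (U(p, z) = -1 - (6 + z) = -1 + (-6 - z) = -7 - z)
v(k) = -3 + k²*(-17 + k)*(-14 + k) (v(k) = -3 + ((k + (-7 - 1*7))*(k - 17))*k² = -3 + ((k + (-7 - 7))*(-17 + k))*k² = -3 + ((k - 14)*(-17 + k))*k² = -3 + ((-14 + k)*(-17 + k))*k² = -3 + ((-17 + k)*(-14 + k))*k² = -3 + k²*(-17 + k)*(-14 + k))
v(1*R - 10) - 1*(-406315) = (-3 + (1*12 - 10)⁴ - 31*(1*12 - 10)³ + 238*(1*12 - 10)²) - 1*(-406315) = (-3 + (12 - 10)⁴ - 31*(12 - 10)³ + 238*(12 - 10)²) + 406315 = (-3 + 2⁴ - 31*2³ + 238*2²) + 406315 = (-3 + 16 - 31*8 + 238*4) + 406315 = (-3 + 16 - 248 + 952) + 406315 = 717 + 406315 = 407032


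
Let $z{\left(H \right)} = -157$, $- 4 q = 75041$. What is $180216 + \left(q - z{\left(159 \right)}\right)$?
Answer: $\frac{646451}{4} \approx 1.6161 \cdot 10^{5}$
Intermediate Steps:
$q = - \frac{75041}{4}$ ($q = \left(- \frac{1}{4}\right) 75041 = - \frac{75041}{4} \approx -18760.0$)
$180216 + \left(q - z{\left(159 \right)}\right) = 180216 - \frac{74413}{4} = \frac{646451}{4}$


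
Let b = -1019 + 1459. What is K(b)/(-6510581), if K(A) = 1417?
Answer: -1417/6510581 ≈ -0.00021765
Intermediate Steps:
b = 440
K(b)/(-6510581) = 1417/(-6510581) = 1417*(-1/6510581) = -1417/6510581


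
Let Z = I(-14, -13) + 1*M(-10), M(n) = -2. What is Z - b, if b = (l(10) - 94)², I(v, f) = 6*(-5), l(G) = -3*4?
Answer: -11268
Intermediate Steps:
l(G) = -12
I(v, f) = -30
b = 11236 (b = (-12 - 94)² = (-106)² = 11236)
Z = -32 (Z = -30 + 1*(-2) = -30 - 2 = -32)
Z - b = -32 - 1*11236 = -32 - 11236 = -11268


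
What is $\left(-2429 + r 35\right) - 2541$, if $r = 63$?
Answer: $-2765$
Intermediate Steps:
$\left(-2429 + r 35\right) - 2541 = \left(-2429 + 63 \cdot 35\right) - 2541 = \left(-2429 + 2205\right) - 2541 = -224 - 2541 = -2765$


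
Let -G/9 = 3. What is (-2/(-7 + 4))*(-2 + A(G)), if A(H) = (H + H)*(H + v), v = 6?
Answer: 2264/3 ≈ 754.67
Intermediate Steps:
G = -27 (G = -9*3 = -27)
A(H) = 2*H*(6 + H) (A(H) = (H + H)*(H + 6) = (2*H)*(6 + H) = 2*H*(6 + H))
(-2/(-7 + 4))*(-2 + A(G)) = (-2/(-7 + 4))*(-2 + 2*(-27)*(6 - 27)) = (-2/(-3))*(-2 + 2*(-27)*(-21)) = (-2*(-⅓))*(-2 + 1134) = (⅔)*1132 = 2264/3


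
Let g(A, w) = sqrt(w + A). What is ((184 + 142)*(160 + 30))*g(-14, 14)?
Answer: 0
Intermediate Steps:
g(A, w) = sqrt(A + w)
((184 + 142)*(160 + 30))*g(-14, 14) = ((184 + 142)*(160 + 30))*sqrt(-14 + 14) = (326*190)*sqrt(0) = 61940*0 = 0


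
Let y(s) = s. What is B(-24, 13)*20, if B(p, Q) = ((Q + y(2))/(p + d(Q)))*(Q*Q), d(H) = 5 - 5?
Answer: -4225/2 ≈ -2112.5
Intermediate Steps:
d(H) = 0
B(p, Q) = Q**2*(2 + Q)/p (B(p, Q) = ((Q + 2)/(p + 0))*(Q*Q) = ((2 + Q)/p)*Q**2 = Q**2*(2 + Q)/p)
B(-24, 13)*20 = (13**2*(2 + 13)/(-24))*20 = (169*(-1/24)*15)*20 = -845/8*20 = -4225/2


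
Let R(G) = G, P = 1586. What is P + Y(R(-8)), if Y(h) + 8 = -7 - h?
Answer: 1579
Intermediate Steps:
Y(h) = -15 - h (Y(h) = -8 + (-7 - h) = -15 - h)
P + Y(R(-8)) = 1586 + (-15 - 1*(-8)) = 1586 + (-15 + 8) = 1586 - 7 = 1579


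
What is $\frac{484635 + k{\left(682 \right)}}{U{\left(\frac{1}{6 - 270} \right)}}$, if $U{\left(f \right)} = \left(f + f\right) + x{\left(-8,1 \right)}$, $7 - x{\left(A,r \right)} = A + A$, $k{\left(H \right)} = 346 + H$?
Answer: $\frac{64107516}{3035} \approx 21123.0$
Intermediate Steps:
$x{\left(A,r \right)} = 7 - 2 A$ ($x{\left(A,r \right)} = 7 - \left(A + A\right) = 7 - 2 A$)
$U{\left(f \right)} = 23 + 2 f$ ($U{\left(f \right)} = \left(f + f\right) + \left(7 - -16\right) = 2 f + \left(7 + 16\right) = 2 f + 23 = 23 + 2 f$)
$\frac{484635 + k{\left(682 \right)}}{U{\left(\frac{1}{6 - 270} \right)}} = \frac{484635 + \left(346 + 682\right)}{23 + \frac{2}{6 - 270}} = \frac{484635 + 1028}{23 + \frac{2}{-264}} = \frac{485663}{23 + 2 \left(- \frac{1}{264}\right)} = \frac{485663}{23 - \frac{1}{132}} = \frac{485663}{\frac{3035}{132}} = 485663 \cdot \frac{132}{3035} = \frac{64107516}{3035}$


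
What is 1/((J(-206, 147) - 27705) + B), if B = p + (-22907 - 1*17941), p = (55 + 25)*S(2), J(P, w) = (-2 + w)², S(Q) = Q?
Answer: -1/47368 ≈ -2.1111e-5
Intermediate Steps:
p = 160 (p = (55 + 25)*2 = 80*2 = 160)
B = -40688 (B = 160 + (-22907 - 1*17941) = 160 + (-22907 - 17941) = 160 - 40848 = -40688)
1/((J(-206, 147) - 27705) + B) = 1/(((-2 + 147)² - 27705) - 40688) = 1/((145² - 27705) - 40688) = 1/((21025 - 27705) - 40688) = 1/(-6680 - 40688) = 1/(-47368) = -1/47368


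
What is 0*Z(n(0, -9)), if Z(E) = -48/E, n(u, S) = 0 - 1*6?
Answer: 0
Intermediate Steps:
n(u, S) = -6 (n(u, S) = 0 - 6 = -6)
0*Z(n(0, -9)) = 0*(-48/(-6)) = 0*(-48*(-⅙)) = 0*8 = 0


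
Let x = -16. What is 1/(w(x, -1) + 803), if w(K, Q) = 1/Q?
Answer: 1/802 ≈ 0.0012469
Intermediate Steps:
1/(w(x, -1) + 803) = 1/(1/(-1) + 803) = 1/(-1 + 803) = 1/802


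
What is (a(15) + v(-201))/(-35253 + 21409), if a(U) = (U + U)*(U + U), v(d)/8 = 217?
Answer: -659/3461 ≈ -0.19041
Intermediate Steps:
v(d) = 1736 (v(d) = 8*217 = 1736)
a(U) = 4*U**2 (a(U) = (2*U)*(2*U) = 4*U**2)
(a(15) + v(-201))/(-35253 + 21409) = (4*15**2 + 1736)/(-35253 + 21409) = (4*225 + 1736)/(-13844) = (900 + 1736)*(-1/13844) = 2636*(-1/13844) = -659/3461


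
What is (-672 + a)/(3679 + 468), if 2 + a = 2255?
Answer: 1581/4147 ≈ 0.38124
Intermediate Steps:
a = 2253 (a = -2 + 2255 = 2253)
(-672 + a)/(3679 + 468) = (-672 + 2253)/(3679 + 468) = 1581/4147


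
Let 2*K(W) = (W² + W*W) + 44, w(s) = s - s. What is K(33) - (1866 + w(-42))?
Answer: -755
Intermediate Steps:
w(s) = 0
K(W) = 22 + W² (K(W) = ((W² + W*W) + 44)/2 = ((W² + W²) + 44)/2 = (2*W² + 44)/2 = (44 + 2*W²)/2 = 22 + W²)
K(33) - (1866 + w(-42)) = (22 + 33²) - (1866 + 0) = (22 + 1089) - 1*1866 = 1111 - 1866 = -755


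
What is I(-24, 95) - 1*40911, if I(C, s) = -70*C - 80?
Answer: -39311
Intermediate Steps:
I(C, s) = -80 - 70*C
I(-24, 95) - 1*40911 = (-80 - 70*(-24)) - 1*40911 = (-80 + 1680) - 40911 = 1600 - 40911 = -39311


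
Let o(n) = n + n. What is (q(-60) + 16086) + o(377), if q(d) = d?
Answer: 16780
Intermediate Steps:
o(n) = 2*n
(q(-60) + 16086) + o(377) = (-60 + 16086) + 2*377 = 16026 + 754 = 16780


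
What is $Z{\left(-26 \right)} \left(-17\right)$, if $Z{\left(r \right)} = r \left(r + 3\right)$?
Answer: $-10166$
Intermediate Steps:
$Z{\left(r \right)} = r \left(3 + r\right)$
$Z{\left(-26 \right)} \left(-17\right) = - 26 \left(3 - 26\right) \left(-17\right) = \left(-26\right) \left(-23\right) \left(-17\right) = 598 \left(-17\right) = -10166$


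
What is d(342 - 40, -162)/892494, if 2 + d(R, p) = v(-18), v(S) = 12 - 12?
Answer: -1/446247 ≈ -2.2409e-6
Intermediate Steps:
v(S) = 0
d(R, p) = -2 (d(R, p) = -2 + 0 = -2)
d(342 - 40, -162)/892494 = -2/892494 = -2*1/892494 = -1/446247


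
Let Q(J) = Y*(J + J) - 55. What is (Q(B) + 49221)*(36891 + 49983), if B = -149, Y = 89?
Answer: 1967174856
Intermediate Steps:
Q(J) = -55 + 178*J (Q(J) = 89*(J + J) - 55 = 89*(2*J) - 55 = 178*J - 55 = -55 + 178*J)
(Q(B) + 49221)*(36891 + 49983) = ((-55 + 178*(-149)) + 49221)*(36891 + 49983) = ((-55 - 26522) + 49221)*86874 = (-26577 + 49221)*86874 = 22644*86874 = 1967174856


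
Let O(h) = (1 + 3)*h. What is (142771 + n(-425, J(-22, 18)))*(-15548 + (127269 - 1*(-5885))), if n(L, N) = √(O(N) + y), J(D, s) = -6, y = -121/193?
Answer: 16790726226 + 823242*I*√18721/193 ≈ 1.6791e+10 + 5.8363e+5*I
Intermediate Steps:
y = -121/193 (y = -121*1/193 = -121/193 ≈ -0.62694)
O(h) = 4*h
n(L, N) = √(-121/193 + 4*N) (n(L, N) = √(4*N - 121/193) = √(-121/193 + 4*N))
(142771 + n(-425, J(-22, 18)))*(-15548 + (127269 - 1*(-5885))) = (142771 + √(-23353 + 148996*(-6))/193)*(-15548 + (127269 - 1*(-5885))) = (142771 + √(-23353 - 893976)/193)*(-15548 + (127269 + 5885)) = (142771 + √(-917329)/193)*(-15548 + 133154) = (142771 + (7*I*√18721)/193)*117606 = (142771 + 7*I*√18721/193)*117606 = 16790726226 + 823242*I*√18721/193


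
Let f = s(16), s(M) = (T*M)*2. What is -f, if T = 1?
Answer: -32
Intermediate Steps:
s(M) = 2*M (s(M) = (1*M)*2 = M*2 = 2*M)
f = 32 (f = 2*16 = 32)
-f = -1*32 = -32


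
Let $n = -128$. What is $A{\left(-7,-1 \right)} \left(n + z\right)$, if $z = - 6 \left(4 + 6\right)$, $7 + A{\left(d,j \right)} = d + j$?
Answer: $2820$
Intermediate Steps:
$A{\left(d,j \right)} = -7 + d + j$ ($A{\left(d,j \right)} = -7 + \left(d + j\right) = -7 + d + j$)
$z = -60$ ($z = \left(-6\right) 10 = -60$)
$A{\left(-7,-1 \right)} \left(n + z\right) = \left(-7 - 7 - 1\right) \left(-128 - 60\right) = \left(-15\right) \left(-188\right) = 2820$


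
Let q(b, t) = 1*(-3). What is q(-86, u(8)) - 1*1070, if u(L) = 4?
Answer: -1073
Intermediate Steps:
q(b, t) = -3
q(-86, u(8)) - 1*1070 = -3 - 1*1070 = -3 - 1070 = -1073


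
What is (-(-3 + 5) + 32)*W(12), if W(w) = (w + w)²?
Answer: 17280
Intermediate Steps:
W(w) = 4*w² (W(w) = (2*w)² = 4*w²)
(-(-3 + 5) + 32)*W(12) = (-(-3 + 5) + 32)*(4*12²) = (-1*2 + 32)*(4*144) = (-2 + 32)*576 = 30*576 = 17280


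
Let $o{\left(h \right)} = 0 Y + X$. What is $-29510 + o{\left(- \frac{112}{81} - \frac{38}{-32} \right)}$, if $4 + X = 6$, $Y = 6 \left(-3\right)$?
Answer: $-29508$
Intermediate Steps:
$Y = -18$
$X = 2$ ($X = -4 + 6 = 2$)
$o{\left(h \right)} = 2$ ($o{\left(h \right)} = 0 \left(-18\right) + 2 = 0 + 2 = 2$)
$-29510 + o{\left(- \frac{112}{81} - \frac{38}{-32} \right)} = -29510 + 2 = -29508$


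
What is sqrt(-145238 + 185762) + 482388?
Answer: 482388 + 2*sqrt(10131) ≈ 4.8259e+5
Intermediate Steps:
sqrt(-145238 + 185762) + 482388 = sqrt(40524) + 482388 = 2*sqrt(10131) + 482388 = 482388 + 2*sqrt(10131)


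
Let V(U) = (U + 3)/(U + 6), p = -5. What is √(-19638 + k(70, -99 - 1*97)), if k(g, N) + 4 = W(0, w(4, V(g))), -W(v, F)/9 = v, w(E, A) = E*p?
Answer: I*√19642 ≈ 140.15*I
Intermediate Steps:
V(U) = (3 + U)/(6 + U)
w(E, A) = -5*E (w(E, A) = E*(-5) = -5*E)
W(v, F) = -9*v
k(g, N) = -4 (k(g, N) = -4 - 9*0 = -4 + 0 = -4)
√(-19638 + k(70, -99 - 1*97)) = √(-19638 - 4) = √(-19642) = I*√19642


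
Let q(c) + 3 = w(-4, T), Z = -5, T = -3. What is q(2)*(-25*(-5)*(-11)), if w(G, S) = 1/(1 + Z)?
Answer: 17875/4 ≈ 4468.8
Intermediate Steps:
w(G, S) = -1/4 (w(G, S) = 1/(1 - 5) = 1/(-4) = -1/4)
q(c) = -13/4 (q(c) = -3 - 1/4 = -13/4)
q(2)*(-25*(-5)*(-11)) = -13*(-25*(-5))*(-11)/4 = -1625*(-11)/4 = -13/4*(-1375) = 17875/4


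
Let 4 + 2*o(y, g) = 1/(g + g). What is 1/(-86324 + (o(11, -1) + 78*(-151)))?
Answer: -4/392417 ≈ -1.0193e-5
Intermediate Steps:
o(y, g) = -2 + 1/(4*g) (o(y, g) = -2 + 1/(2*(g + g)) = -2 + 1/(2*((2*g))) = -2 + (1/(2*g))/2 = -2 + 1/(4*g))
1/(-86324 + (o(11, -1) + 78*(-151))) = 1/(-86324 + ((-2 + (¼)/(-1)) + 78*(-151))) = 1/(-86324 + ((-2 + (¼)*(-1)) - 11778)) = 1/(-86324 + ((-2 - ¼) - 11778)) = 1/(-86324 + (-9/4 - 11778)) = 1/(-86324 - 47121/4) = 1/(-392417/4) = -4/392417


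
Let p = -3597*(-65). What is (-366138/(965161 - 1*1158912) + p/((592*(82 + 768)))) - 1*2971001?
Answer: -57931801592421809/19499100640 ≈ -2.9710e+6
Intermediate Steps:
p = 233805
(-366138/(965161 - 1*1158912) + p/((592*(82 + 768)))) - 1*2971001 = (-366138/(965161 - 1*1158912) + 233805/((592*(82 + 768)))) - 1*2971001 = (-366138/(965161 - 1158912) + 233805/((592*850))) - 2971001 = (-366138/(-193751) + 233805/503200) - 2971001 = (-366138*(-1/193751) + 233805*(1/503200)) - 2971001 = (366138/193751 + 46761/100640) - 2971001 = 45908118831/19499100640 - 2971001 = -57931801592421809/19499100640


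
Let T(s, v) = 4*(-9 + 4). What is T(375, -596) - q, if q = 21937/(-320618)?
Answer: -6390423/320618 ≈ -19.932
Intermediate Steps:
T(s, v) = -20 (T(s, v) = 4*(-5) = -20)
q = -21937/320618 (q = 21937*(-1/320618) = -21937/320618 ≈ -0.068421)
T(375, -596) - q = -20 - 1*(-21937/320618) = -20 + 21937/320618 = -6390423/320618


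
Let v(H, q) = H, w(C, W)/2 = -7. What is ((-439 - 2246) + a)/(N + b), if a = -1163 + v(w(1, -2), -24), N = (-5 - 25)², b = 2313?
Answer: -3862/3213 ≈ -1.2020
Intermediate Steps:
w(C, W) = -14 (w(C, W) = 2*(-7) = -14)
N = 900 (N = (-30)² = 900)
a = -1177 (a = -1163 - 14 = -1177)
((-439 - 2246) + a)/(N + b) = ((-439 - 2246) - 1177)/(900 + 2313) = (-2685 - 1177)/3213 = -3862*1/3213 = -3862/3213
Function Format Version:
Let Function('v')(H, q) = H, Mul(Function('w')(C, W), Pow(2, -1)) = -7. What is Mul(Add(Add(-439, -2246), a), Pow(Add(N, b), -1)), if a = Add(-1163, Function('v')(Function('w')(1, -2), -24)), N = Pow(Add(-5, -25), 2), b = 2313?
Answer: Rational(-3862, 3213) ≈ -1.2020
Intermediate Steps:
Function('w')(C, W) = -14 (Function('w')(C, W) = Mul(2, -7) = -14)
N = 900 (N = Pow(-30, 2) = 900)
a = -1177 (a = Add(-1163, -14) = -1177)
Mul(Add(Add(-439, -2246), a), Pow(Add(N, b), -1)) = Mul(Add(Add(-439, -2246), -1177), Pow(Add(900, 2313), -1)) = Mul(Add(-2685, -1177), Pow(3213, -1)) = Mul(-3862, Rational(1, 3213)) = Rational(-3862, 3213)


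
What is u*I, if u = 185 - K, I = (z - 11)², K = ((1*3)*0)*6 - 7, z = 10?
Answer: 192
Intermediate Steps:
K = -7 (K = (3*0)*6 - 7 = 0*6 - 7 = 0 - 7 = -7)
I = 1 (I = (10 - 11)² = (-1)² = 1)
u = 192 (u = 185 - 1*(-7) = 185 + 7 = 192)
u*I = 192*1 = 192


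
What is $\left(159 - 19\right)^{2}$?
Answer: $19600$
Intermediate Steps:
$\left(159 - 19\right)^{2} = 140^{2} = 19600$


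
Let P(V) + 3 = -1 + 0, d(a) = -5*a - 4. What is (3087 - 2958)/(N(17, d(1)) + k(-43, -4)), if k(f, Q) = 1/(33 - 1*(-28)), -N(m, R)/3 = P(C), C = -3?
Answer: 7869/733 ≈ 10.735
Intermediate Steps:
d(a) = -4 - 5*a
P(V) = -4 (P(V) = -3 + (-1 + 0) = -3 - 1 = -4)
N(m, R) = 12 (N(m, R) = -3*(-4) = 12)
k(f, Q) = 1/61 (k(f, Q) = 1/(33 + 28) = 1/61)
(3087 - 2958)/(N(17, d(1)) + k(-43, -4)) = (3087 - 2958)/(12 + 1/61) = 129/(733/61) = 129*(61/733) = 7869/733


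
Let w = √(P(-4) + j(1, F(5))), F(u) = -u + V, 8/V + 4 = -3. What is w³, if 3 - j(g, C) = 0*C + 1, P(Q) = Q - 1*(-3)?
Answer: 1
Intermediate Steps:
V = -8/7 (V = 8/(-4 - 3) = 8/(-7) = 8*(-⅐) = -8/7 ≈ -1.1429)
P(Q) = 3 + Q (P(Q) = Q + 3 = 3 + Q)
F(u) = -8/7 - u (F(u) = -u - 8/7 = -8/7 - u)
j(g, C) = 2 (j(g, C) = 3 - (0*C + 1) = 3 - (0 + 1) = 3 - 1*1 = 3 - 1 = 2)
w = 1 (w = √((3 - 4) + 2) = √(-1 + 2) = √1 = 1)
w³ = 1³ = 1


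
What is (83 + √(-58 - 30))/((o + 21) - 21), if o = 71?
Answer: 83/71 + 2*I*√22/71 ≈ 1.169 + 0.13212*I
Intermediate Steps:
(83 + √(-58 - 30))/((o + 21) - 21) = (83 + √(-58 - 30))/((71 + 21) - 21) = (83 + √(-88))/(92 - 21) = (83 + 2*I*√22)/71 = (83 + 2*I*√22)*(1/71) = 83/71 + 2*I*√22/71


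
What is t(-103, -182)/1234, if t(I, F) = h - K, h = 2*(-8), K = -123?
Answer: 107/1234 ≈ 0.086710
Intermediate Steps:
h = -16
t(I, F) = 107 (t(I, F) = -16 - 1*(-123) = -16 + 123 = 107)
t(-103, -182)/1234 = 107/1234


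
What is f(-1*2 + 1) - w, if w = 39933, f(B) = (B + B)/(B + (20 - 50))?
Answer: -1237921/31 ≈ -39933.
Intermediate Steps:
f(B) = 2*B/(-30 + B) (f(B) = (2*B)/(B - 30) = (2*B)/(-30 + B) = 2*B/(-30 + B))
f(-1*2 + 1) - w = 2*(-1*2 + 1)/(-30 + (-1*2 + 1)) - 1*39933 = 2*(-2 + 1)/(-30 + (-2 + 1)) - 39933 = 2*(-1)/(-30 - 1) - 39933 = 2*(-1)/(-31) - 39933 = 2*(-1)*(-1/31) - 39933 = 2/31 - 39933 = -1237921/31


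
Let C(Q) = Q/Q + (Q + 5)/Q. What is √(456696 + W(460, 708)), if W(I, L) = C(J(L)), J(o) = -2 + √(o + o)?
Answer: √(-1826782 + 1826792*√354)/(2*√(-1 + √354)) ≈ 675.79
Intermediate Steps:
J(o) = -2 + √2*√o (J(o) = -2 + √(2*o) = -2 + √2*√o)
C(Q) = 1 + (5 + Q)/Q
W(I, L) = 2 + 5/(-2 + √2*√L)
√(456696 + W(460, 708)) = √(456696 + (2 + 5/(-2 + √2*√708))) = √(456696 + (2 + 5/(-2 + √2*(2*√177)))) = √(456696 + (2 + 5/(-2 + 2*√354))) = √(456698 + 5/(-2 + 2*√354))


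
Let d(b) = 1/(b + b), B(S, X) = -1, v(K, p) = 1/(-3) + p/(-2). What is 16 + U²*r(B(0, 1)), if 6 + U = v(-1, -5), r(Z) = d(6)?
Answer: 7441/432 ≈ 17.225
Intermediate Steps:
v(K, p) = -⅓ - p/2 (v(K, p) = 1*(-⅓) + p*(-½) = -⅓ - p/2)
d(b) = 1/(2*b)
r(Z) = 1/12 (r(Z) = (½)/6 = (½)*(⅙) = 1/12)
U = -23/6 (U = -6 + (-⅓ - ½*(-5)) = -6 + (-⅓ + 5/2) = -6 + 13/6 = -23/6 ≈ -3.8333)
16 + U²*r(B(0, 1)) = 16 + (-23/6)²*(1/12) = 16 + (529/36)*(1/12) = 16 + 529/432 = 7441/432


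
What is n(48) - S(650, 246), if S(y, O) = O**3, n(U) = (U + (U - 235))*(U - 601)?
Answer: -14810069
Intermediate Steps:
n(U) = (-601 + U)*(-235 + 2*U) (n(U) = (U + (-235 + U))*(-601 + U) = (-235 + 2*U)*(-601 + U) = (-601 + U)*(-235 + 2*U))
n(48) - S(650, 246) = (141235 - 1437*48 + 2*48**2) - 1*246**3 = (141235 - 68976 + 2*2304) - 1*14886936 = (141235 - 68976 + 4608) - 14886936 = 76867 - 14886936 = -14810069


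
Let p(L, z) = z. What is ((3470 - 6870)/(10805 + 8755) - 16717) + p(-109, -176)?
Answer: -8260762/489 ≈ -16893.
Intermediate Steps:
((3470 - 6870)/(10805 + 8755) - 16717) + p(-109, -176) = ((3470 - 6870)/(10805 + 8755) - 16717) - 176 = (-3400/19560 - 16717) - 176 = (-3400*1/19560 - 16717) - 176 = (-85/489 - 16717) - 176 = -8174698/489 - 176 = -8260762/489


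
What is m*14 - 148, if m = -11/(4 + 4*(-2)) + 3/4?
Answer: -99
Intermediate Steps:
m = 7/2 (m = -11/(4 - 8) + 3*(¼) = -11/(-4) + ¾ = -11*(-¼) + ¾ = 11/4 + ¾ = 7/2 ≈ 3.5000)
m*14 - 148 = (7/2)*14 - 148 = 49 - 148 = -99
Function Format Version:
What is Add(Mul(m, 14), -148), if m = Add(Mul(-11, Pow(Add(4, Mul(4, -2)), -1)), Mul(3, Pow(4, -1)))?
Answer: -99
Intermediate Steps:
m = Rational(7, 2) (m = Add(Mul(-11, Pow(Add(4, -8), -1)), Mul(3, Rational(1, 4))) = Add(Mul(-11, Pow(-4, -1)), Rational(3, 4)) = Add(Mul(-11, Rational(-1, 4)), Rational(3, 4)) = Add(Rational(11, 4), Rational(3, 4)) = Rational(7, 2) ≈ 3.5000)
Add(Mul(m, 14), -148) = Add(Mul(Rational(7, 2), 14), -148) = Add(49, -148) = -99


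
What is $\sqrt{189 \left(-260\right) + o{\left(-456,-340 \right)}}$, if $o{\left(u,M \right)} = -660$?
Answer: $10 i \sqrt{498} \approx 223.16 i$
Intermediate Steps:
$\sqrt{189 \left(-260\right) + o{\left(-456,-340 \right)}} = \sqrt{189 \left(-260\right) - 660} = \sqrt{-49140 - 660} = \sqrt{-49800} = 10 i \sqrt{498}$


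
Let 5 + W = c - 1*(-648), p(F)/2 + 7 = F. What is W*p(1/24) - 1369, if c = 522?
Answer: -210983/12 ≈ -17582.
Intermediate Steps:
p(F) = -14 + 2*F
W = 1165 (W = -5 + (522 - 1*(-648)) = -5 + (522 + 648) = -5 + 1170 = 1165)
W*p(1/24) - 1369 = 1165*(-14 + 2/24) - 1369 = 1165*(-14 + 2*(1/24)) - 1369 = 1165*(-14 + 1/12) - 1369 = 1165*(-167/12) - 1369 = -194555/12 - 1369 = -210983/12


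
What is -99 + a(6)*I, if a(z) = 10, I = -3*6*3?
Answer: -639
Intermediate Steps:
I = -54 (I = -18*3 = -54)
-99 + a(6)*I = -99 + 10*(-54) = -99 - 540 = -639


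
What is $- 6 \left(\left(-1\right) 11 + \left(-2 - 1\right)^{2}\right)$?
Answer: $12$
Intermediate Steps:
$- 6 \left(\left(-1\right) 11 + \left(-2 - 1\right)^{2}\right) = - 6 \left(-11 + \left(-3\right)^{2}\right) = - 6 \left(-11 + 9\right) = \left(-6\right) \left(-2\right) = 12$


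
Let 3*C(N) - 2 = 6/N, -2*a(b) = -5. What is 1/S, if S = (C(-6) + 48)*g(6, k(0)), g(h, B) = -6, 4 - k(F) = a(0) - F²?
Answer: -1/290 ≈ -0.0034483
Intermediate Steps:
a(b) = 5/2 (a(b) = -½*(-5) = 5/2)
C(N) = ⅔ + 2/N (C(N) = ⅔ + (6/N)/3 = ⅔ + 2/N)
k(F) = 3/2 + F² (k(F) = 4 - (5/2 - F²) = 4 + (-5/2 + F²) = 3/2 + F²)
S = -290 (S = ((⅔ + 2/(-6)) + 48)*(-6) = ((⅔ + 2*(-⅙)) + 48)*(-6) = ((⅔ - ⅓) + 48)*(-6) = (⅓ + 48)*(-6) = (145/3)*(-6) = -290)
1/S = 1/(-290) = -1/290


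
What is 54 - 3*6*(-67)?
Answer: 1260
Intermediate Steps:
54 - 3*6*(-67) = 54 - 18*(-67) = 54 + 1206 = 1260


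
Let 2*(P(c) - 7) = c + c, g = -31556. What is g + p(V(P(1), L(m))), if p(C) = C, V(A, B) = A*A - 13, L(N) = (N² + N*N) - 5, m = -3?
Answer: -31505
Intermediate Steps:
P(c) = 7 + c (P(c) = 7 + (c + c)/2 = 7 + (2*c)/2 = 7 + c)
L(N) = -5 + 2*N² (L(N) = (N² + N²) - 5 = 2*N² - 5 = -5 + 2*N²)
V(A, B) = -13 + A² (V(A, B) = A² - 13 = -13 + A²)
g + p(V(P(1), L(m))) = -31556 + (-13 + (7 + 1)²) = -31556 + (-13 + 8²) = -31556 + (-13 + 64) = -31556 + 51 = -31505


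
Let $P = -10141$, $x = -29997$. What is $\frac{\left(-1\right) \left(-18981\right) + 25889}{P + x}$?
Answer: $- \frac{3205}{2867} \approx -1.1179$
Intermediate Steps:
$\frac{\left(-1\right) \left(-18981\right) + 25889}{P + x} = \frac{\left(-1\right) \left(-18981\right) + 25889}{-10141 - 29997} = \frac{18981 + 25889}{-40138} = 44870 \left(- \frac{1}{40138}\right) = - \frac{3205}{2867}$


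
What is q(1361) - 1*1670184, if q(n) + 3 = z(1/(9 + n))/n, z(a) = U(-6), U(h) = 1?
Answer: -2273124506/1361 ≈ -1.6702e+6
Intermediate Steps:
z(a) = 1
q(n) = -3 + 1/n
q(1361) - 1*1670184 = (-3 + 1/1361) - 1*1670184 = (-3 + 1/1361) - 1670184 = -4082/1361 - 1670184 = -2273124506/1361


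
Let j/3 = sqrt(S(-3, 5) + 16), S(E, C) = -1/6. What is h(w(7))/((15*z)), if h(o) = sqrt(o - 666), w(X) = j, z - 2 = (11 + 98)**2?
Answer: sqrt(-2664 + 2*sqrt(570))/356490 ≈ 0.00014348*I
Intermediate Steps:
z = 11883 (z = 2 + (11 + 98)**2 = 2 + 109**2 = 2 + 11881 = 11883)
S(E, C) = -1/6 (S(E, C) = -1*1/6 = -1/6)
j = sqrt(570)/2 (j = 3*sqrt(-1/6 + 16) = 3*sqrt(95/6) = 3*(sqrt(570)/6) = sqrt(570)/2 ≈ 11.937)
w(X) = sqrt(570)/2
h(o) = sqrt(-666 + o)
h(w(7))/((15*z)) = sqrt(-666 + sqrt(570)/2)/((15*11883)) = sqrt(-666 + sqrt(570)/2)/178245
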